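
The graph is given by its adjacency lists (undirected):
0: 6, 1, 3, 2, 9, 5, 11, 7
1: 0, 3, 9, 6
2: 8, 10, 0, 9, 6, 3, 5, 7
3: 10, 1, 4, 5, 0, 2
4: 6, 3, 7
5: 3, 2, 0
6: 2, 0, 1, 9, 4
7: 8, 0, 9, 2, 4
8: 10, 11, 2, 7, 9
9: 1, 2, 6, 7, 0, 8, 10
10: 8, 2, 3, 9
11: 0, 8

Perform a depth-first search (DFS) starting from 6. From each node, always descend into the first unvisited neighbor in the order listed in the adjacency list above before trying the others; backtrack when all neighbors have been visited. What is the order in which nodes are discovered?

Visit 6
6 → 2
2 → 8
8 → 10
10 → 3
3 → 1
1 → 0
0 → 9
9 → 7
7 → 4
0 → 5
0 → 11

6, 2, 8, 10, 3, 1, 0, 9, 7, 4, 5, 11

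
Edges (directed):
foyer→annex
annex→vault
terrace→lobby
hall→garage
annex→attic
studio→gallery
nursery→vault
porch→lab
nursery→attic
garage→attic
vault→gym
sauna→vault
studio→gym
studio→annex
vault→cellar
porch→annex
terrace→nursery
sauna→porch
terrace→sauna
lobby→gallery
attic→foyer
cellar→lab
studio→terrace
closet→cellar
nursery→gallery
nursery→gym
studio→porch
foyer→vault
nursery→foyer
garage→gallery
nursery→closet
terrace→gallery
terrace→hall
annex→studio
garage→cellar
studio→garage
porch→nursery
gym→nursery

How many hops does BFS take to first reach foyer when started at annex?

2

Level 0: annex
Level 1: attic, studio, vault
Level 2: cellar, foyer, gallery, garage, gym, porch, terrace
Level 3: hall, lab, lobby, nursery, sauna
Level 4: closet
foyer first appears at level 2.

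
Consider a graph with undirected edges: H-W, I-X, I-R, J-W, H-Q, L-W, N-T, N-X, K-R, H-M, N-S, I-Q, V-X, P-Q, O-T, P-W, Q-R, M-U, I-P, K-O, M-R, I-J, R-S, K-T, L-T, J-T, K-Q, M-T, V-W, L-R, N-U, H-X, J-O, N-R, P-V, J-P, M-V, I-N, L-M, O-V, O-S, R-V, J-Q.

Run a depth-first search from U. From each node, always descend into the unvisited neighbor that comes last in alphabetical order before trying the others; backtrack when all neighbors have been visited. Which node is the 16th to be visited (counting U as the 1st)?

J

Visit U
U → N
N → X
X → V
V → W
W → P
P → Q
Q → R
R → S
S → O
O → T
T → M
M → L
M → H
T → K
T → J
J → I

Visit order: U, N, X, V, W, P, Q, R, S, O, T, M, L, H, K, J, I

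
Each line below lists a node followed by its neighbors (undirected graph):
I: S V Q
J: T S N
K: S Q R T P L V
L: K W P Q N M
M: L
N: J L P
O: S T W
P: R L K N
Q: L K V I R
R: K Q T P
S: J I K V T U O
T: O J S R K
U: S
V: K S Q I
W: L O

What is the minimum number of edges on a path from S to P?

2

Level 0: S
Level 1: I, J, K, O, T, U, V
Level 2: L, N, P, Q, R, W
Level 3: M
P first appears at level 2.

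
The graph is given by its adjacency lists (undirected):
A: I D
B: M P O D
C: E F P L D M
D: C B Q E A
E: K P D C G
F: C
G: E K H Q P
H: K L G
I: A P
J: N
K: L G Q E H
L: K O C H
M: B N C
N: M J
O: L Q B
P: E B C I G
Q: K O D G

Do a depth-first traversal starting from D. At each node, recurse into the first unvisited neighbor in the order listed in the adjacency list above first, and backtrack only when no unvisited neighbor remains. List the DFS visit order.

D -> C -> E -> K -> L -> O -> Q -> G -> H -> P -> B -> M -> N -> J -> I -> A -> F

Visit D
D → C
C → E
E → K
K → L
L → O
O → Q
Q → G
G → H
G → P
P → B
B → M
M → N
N → J
P → I
I → A
C → F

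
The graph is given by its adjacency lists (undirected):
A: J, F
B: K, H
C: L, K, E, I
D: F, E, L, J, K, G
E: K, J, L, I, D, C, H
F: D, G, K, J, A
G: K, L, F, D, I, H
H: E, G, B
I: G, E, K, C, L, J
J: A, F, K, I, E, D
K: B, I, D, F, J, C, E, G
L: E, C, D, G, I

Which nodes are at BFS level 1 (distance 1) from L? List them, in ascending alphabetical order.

Level 0: L
Level 1: C, D, E, G, I
Level 2: F, H, J, K
Level 3: A, B

C, D, E, G, I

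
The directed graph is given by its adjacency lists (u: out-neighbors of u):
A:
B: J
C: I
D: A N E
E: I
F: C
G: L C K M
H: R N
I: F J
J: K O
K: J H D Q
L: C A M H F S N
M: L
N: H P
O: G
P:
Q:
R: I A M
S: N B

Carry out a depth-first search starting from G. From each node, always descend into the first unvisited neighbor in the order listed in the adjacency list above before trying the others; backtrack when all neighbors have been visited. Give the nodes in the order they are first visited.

Visit G
G → L
L → C
C → I
I → F
I → J
J → K
K → H
H → R
R → A
R → M
H → N
N → P
K → D
D → E
K → Q
J → O
L → S
S → B

G, L, C, I, F, J, K, H, R, A, M, N, P, D, E, Q, O, S, B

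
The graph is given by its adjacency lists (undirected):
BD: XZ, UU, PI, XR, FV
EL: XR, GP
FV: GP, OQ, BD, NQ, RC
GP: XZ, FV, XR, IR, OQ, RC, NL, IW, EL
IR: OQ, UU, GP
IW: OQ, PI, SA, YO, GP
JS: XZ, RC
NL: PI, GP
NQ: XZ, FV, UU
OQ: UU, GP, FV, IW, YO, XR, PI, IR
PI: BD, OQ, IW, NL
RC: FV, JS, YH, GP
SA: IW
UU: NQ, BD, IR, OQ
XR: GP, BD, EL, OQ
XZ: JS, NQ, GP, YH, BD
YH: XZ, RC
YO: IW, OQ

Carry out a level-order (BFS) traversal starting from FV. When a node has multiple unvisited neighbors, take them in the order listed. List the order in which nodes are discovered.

Visit FV; enqueue GP, OQ, BD, NQ, RC → queue [GP, OQ, BD, NQ, RC]
Visit GP; enqueue XZ, XR, IR, NL, IW, EL → queue [OQ, BD, NQ, RC, XZ, XR, IR, NL, IW, EL]
Visit OQ; enqueue UU, YO, PI → queue [BD, NQ, RC, XZ, XR, IR, NL, IW, EL, UU, YO, PI]
Visit BD → queue [NQ, RC, XZ, XR, IR, NL, IW, EL, UU, YO, PI]
Visit NQ → queue [RC, XZ, XR, IR, NL, IW, EL, UU, YO, PI]
Visit RC; enqueue JS, YH → queue [XZ, XR, IR, NL, IW, EL, UU, YO, PI, JS, YH]
Visit XZ → queue [XR, IR, NL, IW, EL, UU, YO, PI, JS, YH]
Visit XR → queue [IR, NL, IW, EL, UU, YO, PI, JS, YH]
Visit IR → queue [NL, IW, EL, UU, YO, PI, JS, YH]
Visit NL → queue [IW, EL, UU, YO, PI, JS, YH]
Visit IW; enqueue SA → queue [EL, UU, YO, PI, JS, YH, SA]
Visit EL → queue [UU, YO, PI, JS, YH, SA]
Visit UU → queue [YO, PI, JS, YH, SA]
Visit YO → queue [PI, JS, YH, SA]
Visit PI → queue [JS, YH, SA]
Visit JS → queue [YH, SA]
Visit YH → queue [SA]
Visit SA → queue []

FV -> GP -> OQ -> BD -> NQ -> RC -> XZ -> XR -> IR -> NL -> IW -> EL -> UU -> YO -> PI -> JS -> YH -> SA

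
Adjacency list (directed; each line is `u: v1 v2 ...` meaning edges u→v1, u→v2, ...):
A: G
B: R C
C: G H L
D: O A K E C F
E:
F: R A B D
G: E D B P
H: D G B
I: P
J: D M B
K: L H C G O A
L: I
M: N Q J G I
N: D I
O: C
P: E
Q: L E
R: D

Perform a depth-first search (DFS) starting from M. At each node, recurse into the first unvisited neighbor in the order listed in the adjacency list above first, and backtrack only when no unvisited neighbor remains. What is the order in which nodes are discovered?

Visit M
M → N
N → D
D → O
O → C
C → G
G → E
G → B
B → R
G → P
C → H
C → L
L → I
D → A
D → K
D → F
M → Q
M → J

M N D O C G E B R P H L I A K F Q J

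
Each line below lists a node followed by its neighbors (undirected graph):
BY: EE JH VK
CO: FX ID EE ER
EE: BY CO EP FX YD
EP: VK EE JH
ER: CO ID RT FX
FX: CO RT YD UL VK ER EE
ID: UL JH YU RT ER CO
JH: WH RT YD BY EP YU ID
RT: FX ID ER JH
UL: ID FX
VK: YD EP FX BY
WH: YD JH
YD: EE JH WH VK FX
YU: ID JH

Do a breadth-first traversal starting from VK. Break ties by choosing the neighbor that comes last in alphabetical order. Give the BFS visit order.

VK -> YD -> FX -> EP -> BY -> WH -> JH -> EE -> UL -> RT -> ER -> CO -> YU -> ID

Visit VK; enqueue YD, FX, EP, BY → queue [YD, FX, EP, BY]
Visit YD; enqueue WH, JH, EE → queue [FX, EP, BY, WH, JH, EE]
Visit FX; enqueue UL, RT, ER, CO → queue [EP, BY, WH, JH, EE, UL, RT, ER, CO]
Visit EP → queue [BY, WH, JH, EE, UL, RT, ER, CO]
Visit BY → queue [WH, JH, EE, UL, RT, ER, CO]
Visit WH → queue [JH, EE, UL, RT, ER, CO]
Visit JH; enqueue YU, ID → queue [EE, UL, RT, ER, CO, YU, ID]
Visit EE → queue [UL, RT, ER, CO, YU, ID]
Visit UL → queue [RT, ER, CO, YU, ID]
Visit RT → queue [ER, CO, YU, ID]
Visit ER → queue [CO, YU, ID]
Visit CO → queue [YU, ID]
Visit YU → queue [ID]
Visit ID → queue []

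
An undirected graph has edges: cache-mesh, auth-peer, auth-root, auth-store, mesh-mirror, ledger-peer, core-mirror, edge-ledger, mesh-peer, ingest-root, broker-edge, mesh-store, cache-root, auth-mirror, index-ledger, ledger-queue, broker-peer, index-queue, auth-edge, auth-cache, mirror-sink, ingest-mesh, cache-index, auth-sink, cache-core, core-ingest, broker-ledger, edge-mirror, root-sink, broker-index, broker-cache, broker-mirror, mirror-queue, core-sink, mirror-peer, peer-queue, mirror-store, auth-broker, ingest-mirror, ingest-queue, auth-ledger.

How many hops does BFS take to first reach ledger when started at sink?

2

Level 0: sink
Level 1: auth, core, mirror, root
Level 2: broker, cache, edge, ingest, ledger, mesh, peer, queue, store
Level 3: index
ledger first appears at level 2.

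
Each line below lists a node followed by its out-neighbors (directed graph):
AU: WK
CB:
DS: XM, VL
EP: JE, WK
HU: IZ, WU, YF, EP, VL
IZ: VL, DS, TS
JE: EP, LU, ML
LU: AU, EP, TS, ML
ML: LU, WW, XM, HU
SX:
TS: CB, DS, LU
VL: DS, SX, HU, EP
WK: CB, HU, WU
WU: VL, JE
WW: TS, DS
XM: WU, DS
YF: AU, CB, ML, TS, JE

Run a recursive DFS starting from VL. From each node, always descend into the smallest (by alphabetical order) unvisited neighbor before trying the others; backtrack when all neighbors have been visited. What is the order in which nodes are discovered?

VL -> DS -> XM -> WU -> JE -> EP -> WK -> CB -> HU -> IZ -> TS -> LU -> AU -> ML -> WW -> YF -> SX

Visit VL
VL → DS
DS → XM
XM → WU
WU → JE
JE → EP
EP → WK
WK → CB
WK → HU
HU → IZ
IZ → TS
TS → LU
LU → AU
LU → ML
ML → WW
HU → YF
VL → SX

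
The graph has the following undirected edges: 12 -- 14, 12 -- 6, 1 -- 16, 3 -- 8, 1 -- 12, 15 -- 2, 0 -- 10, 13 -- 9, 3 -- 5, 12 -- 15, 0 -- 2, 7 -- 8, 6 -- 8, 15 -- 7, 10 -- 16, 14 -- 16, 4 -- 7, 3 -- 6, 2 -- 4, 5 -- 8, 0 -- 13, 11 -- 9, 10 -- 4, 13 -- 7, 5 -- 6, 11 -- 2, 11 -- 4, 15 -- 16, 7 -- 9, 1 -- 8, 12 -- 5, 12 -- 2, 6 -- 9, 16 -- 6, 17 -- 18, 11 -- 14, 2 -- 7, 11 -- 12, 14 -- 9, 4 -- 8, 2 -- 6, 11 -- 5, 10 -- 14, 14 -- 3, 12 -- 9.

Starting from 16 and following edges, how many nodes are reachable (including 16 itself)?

17

BFS from 16 visits: 16, 1, 6, 10, 14, 15, 8, 12, 2, 3, 5, 9, 0, 4, 11, 7, 13
Reachable nodes: 17 of 19 total.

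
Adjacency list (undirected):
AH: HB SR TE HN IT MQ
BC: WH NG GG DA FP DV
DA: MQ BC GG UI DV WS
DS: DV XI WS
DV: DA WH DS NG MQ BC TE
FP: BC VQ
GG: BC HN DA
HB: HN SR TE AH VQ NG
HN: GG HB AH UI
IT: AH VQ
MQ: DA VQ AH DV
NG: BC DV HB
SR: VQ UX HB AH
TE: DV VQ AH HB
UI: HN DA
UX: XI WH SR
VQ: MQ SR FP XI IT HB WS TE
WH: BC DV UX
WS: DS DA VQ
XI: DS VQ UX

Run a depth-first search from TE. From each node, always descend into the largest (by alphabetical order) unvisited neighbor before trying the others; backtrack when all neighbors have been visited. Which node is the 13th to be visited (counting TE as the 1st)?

WS

Visit TE
TE → VQ
VQ → XI
XI → UX
UX → WH
WH → DV
DV → NG
NG → HB
HB → SR
SR → AH
AH → MQ
MQ → DA
DA → WS
WS → DS
DA → UI
UI → HN
HN → GG
GG → BC
BC → FP
AH → IT

Visit order: TE, VQ, XI, UX, WH, DV, NG, HB, SR, AH, MQ, DA, WS, DS, UI, HN, GG, BC, FP, IT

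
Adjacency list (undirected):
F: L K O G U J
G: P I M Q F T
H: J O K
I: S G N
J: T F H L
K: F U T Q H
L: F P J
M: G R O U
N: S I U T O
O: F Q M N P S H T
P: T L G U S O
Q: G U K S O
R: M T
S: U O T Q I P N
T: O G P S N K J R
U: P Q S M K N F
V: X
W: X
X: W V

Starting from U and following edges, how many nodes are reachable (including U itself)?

BFS from U visits: U, P, Q, S, M, K, N, F, T, L, G, O, I, R, H, J
Reachable nodes: 16 of 19 total.

16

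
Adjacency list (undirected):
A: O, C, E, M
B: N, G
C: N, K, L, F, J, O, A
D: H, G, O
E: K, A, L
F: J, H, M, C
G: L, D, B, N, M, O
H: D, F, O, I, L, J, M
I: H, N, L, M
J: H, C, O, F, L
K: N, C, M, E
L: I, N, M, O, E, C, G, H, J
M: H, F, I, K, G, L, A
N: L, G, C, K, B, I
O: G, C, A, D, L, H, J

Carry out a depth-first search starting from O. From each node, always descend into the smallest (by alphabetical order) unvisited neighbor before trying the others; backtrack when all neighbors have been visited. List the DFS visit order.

O → A → C → F → H → D → G → B → N → I → L → E → K → M → J

Visit O
O → A
A → C
C → F
F → H
H → D
D → G
G → B
B → N
N → I
I → L
L → E
E → K
K → M
L → J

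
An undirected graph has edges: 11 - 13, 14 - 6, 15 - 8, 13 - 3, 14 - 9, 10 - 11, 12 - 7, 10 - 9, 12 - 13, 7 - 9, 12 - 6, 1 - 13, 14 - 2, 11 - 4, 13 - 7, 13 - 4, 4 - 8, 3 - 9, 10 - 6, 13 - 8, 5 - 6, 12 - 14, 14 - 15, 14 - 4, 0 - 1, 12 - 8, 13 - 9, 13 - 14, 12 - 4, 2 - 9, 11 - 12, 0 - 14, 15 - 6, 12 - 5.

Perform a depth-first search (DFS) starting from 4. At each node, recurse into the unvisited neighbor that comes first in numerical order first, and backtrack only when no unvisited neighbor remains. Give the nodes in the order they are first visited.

4 → 8 → 12 → 5 → 6 → 10 → 9 → 2 → 14 → 0 → 1 → 13 → 3 → 7 → 11 → 15

Visit 4
4 → 8
8 → 12
12 → 5
5 → 6
6 → 10
10 → 9
9 → 2
2 → 14
14 → 0
0 → 1
1 → 13
13 → 3
13 → 7
13 → 11
14 → 15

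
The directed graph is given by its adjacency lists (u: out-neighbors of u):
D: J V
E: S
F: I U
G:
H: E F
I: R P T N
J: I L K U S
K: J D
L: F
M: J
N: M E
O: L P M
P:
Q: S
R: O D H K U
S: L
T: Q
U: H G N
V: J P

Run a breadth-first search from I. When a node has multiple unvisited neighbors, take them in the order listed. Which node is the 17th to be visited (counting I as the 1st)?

Visit I; enqueue R, P, T, N → queue [R, P, T, N]
Visit R; enqueue O, D, H, K, U → queue [P, T, N, O, D, H, K, U]
Visit P → queue [T, N, O, D, H, K, U]
Visit T; enqueue Q → queue [N, O, D, H, K, U, Q]
Visit N; enqueue M, E → queue [O, D, H, K, U, Q, M, E]
Visit O; enqueue L → queue [D, H, K, U, Q, M, E, L]
Visit D; enqueue J, V → queue [H, K, U, Q, M, E, L, J, V]
Visit H; enqueue F → queue [K, U, Q, M, E, L, J, V, F]
Visit K → queue [U, Q, M, E, L, J, V, F]
Visit U; enqueue G → queue [Q, M, E, L, J, V, F, G]
Visit Q; enqueue S → queue [M, E, L, J, V, F, G, S]
Visit M → queue [E, L, J, V, F, G, S]
Visit E → queue [L, J, V, F, G, S]
Visit L → queue [J, V, F, G, S]
Visit J → queue [V, F, G, S]
Visit V → queue [F, G, S]
Visit F → queue [G, S]
Visit G → queue [S]
Visit S → queue []

Visit order: I, R, P, T, N, O, D, H, K, U, Q, M, E, L, J, V, F, G, S

F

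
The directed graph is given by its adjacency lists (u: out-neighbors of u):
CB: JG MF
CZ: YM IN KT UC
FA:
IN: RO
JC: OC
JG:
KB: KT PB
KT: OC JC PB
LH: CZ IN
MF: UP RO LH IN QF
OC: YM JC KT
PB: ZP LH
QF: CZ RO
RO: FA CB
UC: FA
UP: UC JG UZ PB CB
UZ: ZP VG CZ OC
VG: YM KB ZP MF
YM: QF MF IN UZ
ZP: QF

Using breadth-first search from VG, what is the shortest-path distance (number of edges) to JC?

3

Level 0: VG
Level 1: KB, MF, YM, ZP
Level 2: IN, KT, LH, PB, QF, RO, UP, UZ
Level 3: CB, CZ, FA, JC, JG, OC, UC
JC first appears at level 3.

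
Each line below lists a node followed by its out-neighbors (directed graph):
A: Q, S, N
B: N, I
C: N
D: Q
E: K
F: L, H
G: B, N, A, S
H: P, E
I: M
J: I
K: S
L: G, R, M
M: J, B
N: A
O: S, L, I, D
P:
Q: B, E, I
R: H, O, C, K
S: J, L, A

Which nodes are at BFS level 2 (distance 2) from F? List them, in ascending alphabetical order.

Level 0: F
Level 1: H, L
Level 2: E, G, M, P, R
Level 3: A, B, C, J, K, N, O, S
Level 4: D, I, Q

E, G, M, P, R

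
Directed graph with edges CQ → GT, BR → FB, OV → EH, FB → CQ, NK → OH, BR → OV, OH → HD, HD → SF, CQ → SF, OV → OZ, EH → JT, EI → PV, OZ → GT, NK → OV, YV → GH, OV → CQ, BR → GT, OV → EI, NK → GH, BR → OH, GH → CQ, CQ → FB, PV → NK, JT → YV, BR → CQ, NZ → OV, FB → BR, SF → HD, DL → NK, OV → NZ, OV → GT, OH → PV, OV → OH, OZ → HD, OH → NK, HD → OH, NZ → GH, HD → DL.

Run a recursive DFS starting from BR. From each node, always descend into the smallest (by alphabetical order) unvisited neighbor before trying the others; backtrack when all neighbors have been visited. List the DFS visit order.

BR CQ FB GT SF HD DL NK GH OH PV OV EH JT YV EI NZ OZ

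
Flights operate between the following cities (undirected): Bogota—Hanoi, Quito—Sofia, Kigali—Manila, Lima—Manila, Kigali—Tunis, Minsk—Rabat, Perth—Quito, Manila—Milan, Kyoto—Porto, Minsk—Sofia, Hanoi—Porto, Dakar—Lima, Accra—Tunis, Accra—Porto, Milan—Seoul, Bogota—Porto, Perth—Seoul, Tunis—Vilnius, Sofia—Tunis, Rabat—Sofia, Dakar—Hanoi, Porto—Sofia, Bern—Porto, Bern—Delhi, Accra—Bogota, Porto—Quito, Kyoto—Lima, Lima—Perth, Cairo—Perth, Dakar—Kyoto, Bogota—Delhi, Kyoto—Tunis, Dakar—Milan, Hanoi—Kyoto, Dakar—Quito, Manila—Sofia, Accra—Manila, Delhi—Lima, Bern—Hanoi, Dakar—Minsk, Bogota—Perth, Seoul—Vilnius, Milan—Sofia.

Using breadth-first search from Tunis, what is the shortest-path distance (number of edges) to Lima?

Level 0: Tunis
Level 1: Accra, Kigali, Kyoto, Sofia, Vilnius
Level 2: Bogota, Dakar, Hanoi, Lima, Manila, Milan, Minsk, Porto, Quito, Rabat, Seoul
Level 3: Bern, Delhi, Perth
Level 4: Cairo
Lima first appears at level 2.

2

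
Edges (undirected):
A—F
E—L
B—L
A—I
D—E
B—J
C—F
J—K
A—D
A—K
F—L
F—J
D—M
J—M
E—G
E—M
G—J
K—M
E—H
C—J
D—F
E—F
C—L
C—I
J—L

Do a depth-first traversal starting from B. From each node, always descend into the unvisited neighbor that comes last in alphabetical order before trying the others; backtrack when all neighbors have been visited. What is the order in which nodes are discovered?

B, L, J, M, K, A, I, C, F, E, H, G, D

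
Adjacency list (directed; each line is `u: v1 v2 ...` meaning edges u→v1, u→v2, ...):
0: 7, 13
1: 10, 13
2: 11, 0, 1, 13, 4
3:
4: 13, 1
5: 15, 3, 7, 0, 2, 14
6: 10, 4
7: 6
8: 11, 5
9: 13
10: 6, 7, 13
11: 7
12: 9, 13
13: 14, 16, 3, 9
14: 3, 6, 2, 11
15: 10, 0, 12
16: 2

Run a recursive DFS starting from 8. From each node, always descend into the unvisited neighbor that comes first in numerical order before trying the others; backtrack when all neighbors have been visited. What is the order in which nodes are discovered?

8 5 0 7 6 4 1 10 13 3 9 14 2 11 16 15 12

Visit 8
8 → 5
5 → 0
0 → 7
7 → 6
6 → 4
4 → 1
1 → 10
10 → 13
13 → 3
13 → 9
13 → 14
14 → 2
2 → 11
13 → 16
5 → 15
15 → 12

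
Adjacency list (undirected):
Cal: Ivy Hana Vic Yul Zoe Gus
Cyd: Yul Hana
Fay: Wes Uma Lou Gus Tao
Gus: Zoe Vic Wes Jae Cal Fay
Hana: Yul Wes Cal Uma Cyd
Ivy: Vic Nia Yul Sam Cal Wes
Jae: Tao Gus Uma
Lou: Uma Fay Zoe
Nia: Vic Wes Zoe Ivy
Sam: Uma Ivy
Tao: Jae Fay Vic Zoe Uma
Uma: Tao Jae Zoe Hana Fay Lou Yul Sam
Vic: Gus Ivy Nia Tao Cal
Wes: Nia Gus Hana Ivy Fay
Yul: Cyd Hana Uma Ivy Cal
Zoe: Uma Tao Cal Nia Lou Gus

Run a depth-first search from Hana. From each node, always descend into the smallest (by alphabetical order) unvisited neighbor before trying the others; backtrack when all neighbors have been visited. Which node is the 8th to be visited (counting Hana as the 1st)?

Tao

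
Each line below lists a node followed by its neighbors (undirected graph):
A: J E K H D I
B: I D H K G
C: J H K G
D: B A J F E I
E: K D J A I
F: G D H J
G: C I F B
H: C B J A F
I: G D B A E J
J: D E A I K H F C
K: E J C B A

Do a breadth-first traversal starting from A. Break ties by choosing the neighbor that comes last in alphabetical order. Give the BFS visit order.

Visit A; enqueue K, J, I, H, E, D → queue [K, J, I, H, E, D]
Visit K; enqueue C, B → queue [J, I, H, E, D, C, B]
Visit J; enqueue F → queue [I, H, E, D, C, B, F]
Visit I; enqueue G → queue [H, E, D, C, B, F, G]
Visit H → queue [E, D, C, B, F, G]
Visit E → queue [D, C, B, F, G]
Visit D → queue [C, B, F, G]
Visit C → queue [B, F, G]
Visit B → queue [F, G]
Visit F → queue [G]
Visit G → queue []

A → K → J → I → H → E → D → C → B → F → G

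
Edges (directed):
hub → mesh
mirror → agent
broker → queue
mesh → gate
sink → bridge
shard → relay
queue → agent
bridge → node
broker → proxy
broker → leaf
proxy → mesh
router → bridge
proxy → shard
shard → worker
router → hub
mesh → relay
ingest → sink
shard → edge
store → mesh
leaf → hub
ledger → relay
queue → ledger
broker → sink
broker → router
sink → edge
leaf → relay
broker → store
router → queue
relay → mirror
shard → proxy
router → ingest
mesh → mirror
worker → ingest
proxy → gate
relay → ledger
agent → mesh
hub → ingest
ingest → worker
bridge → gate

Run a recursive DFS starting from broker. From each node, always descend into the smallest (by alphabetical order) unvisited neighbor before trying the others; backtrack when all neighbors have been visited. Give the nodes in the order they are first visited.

Visit broker
broker → leaf
leaf → hub
hub → ingest
ingest → sink
sink → bridge
bridge → gate
bridge → node
sink → edge
ingest → worker
hub → mesh
mesh → mirror
mirror → agent
mesh → relay
relay → ledger
broker → proxy
proxy → shard
broker → queue
broker → router
broker → store

broker → leaf → hub → ingest → sink → bridge → gate → node → edge → worker → mesh → mirror → agent → relay → ledger → proxy → shard → queue → router → store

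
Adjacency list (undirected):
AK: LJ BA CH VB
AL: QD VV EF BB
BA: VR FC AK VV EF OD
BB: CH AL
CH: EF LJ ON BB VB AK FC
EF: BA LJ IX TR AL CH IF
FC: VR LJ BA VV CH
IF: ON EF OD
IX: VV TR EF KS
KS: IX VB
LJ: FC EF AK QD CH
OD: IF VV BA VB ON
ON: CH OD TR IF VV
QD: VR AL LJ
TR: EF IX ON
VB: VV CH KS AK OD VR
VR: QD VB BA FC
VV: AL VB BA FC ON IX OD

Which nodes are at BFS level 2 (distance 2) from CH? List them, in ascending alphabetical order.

Level 0: CH
Level 1: AK, BB, EF, FC, LJ, ON, VB
Level 2: AL, BA, IF, IX, KS, OD, QD, TR, VR, VV

AL, BA, IF, IX, KS, OD, QD, TR, VR, VV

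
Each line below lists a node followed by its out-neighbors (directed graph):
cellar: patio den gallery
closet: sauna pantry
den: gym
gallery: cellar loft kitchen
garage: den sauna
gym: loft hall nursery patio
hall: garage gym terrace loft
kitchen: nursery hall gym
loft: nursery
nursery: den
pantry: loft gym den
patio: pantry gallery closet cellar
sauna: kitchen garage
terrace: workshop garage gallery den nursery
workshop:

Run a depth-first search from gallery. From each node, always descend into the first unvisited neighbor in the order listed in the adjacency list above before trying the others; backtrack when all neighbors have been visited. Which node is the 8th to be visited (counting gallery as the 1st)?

gym

Visit gallery
gallery → cellar
cellar → patio
patio → pantry
pantry → loft
loft → nursery
nursery → den
den → gym
gym → hall
hall → garage
garage → sauna
sauna → kitchen
hall → terrace
terrace → workshop
patio → closet

Visit order: gallery, cellar, patio, pantry, loft, nursery, den, gym, hall, garage, sauna, kitchen, terrace, workshop, closet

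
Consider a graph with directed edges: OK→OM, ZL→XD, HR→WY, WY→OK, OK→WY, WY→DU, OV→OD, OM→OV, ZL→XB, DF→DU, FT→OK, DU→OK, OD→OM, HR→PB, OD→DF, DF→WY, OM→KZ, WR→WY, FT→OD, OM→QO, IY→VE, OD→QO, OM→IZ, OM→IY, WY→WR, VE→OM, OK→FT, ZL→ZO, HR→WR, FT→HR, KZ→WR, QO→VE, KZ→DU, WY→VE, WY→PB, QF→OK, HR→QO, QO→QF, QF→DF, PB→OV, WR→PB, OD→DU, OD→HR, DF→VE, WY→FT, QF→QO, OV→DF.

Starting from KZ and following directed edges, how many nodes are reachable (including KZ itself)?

BFS from KZ visits: KZ, DU, WR, OK, PB, WY, FT, OM, OV, VE, HR, OD, IY, IZ, QO, DF, QF
Reachable nodes: 17 of 21 total.

17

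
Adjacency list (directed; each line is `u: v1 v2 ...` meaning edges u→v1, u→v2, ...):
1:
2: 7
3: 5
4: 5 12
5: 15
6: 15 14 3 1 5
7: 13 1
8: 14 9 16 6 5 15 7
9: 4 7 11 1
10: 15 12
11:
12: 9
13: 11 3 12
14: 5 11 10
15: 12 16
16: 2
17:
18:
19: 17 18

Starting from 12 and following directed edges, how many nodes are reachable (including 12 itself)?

BFS from 12 visits: 12, 9, 4, 7, 11, 1, 5, 13, 15, 3, 16, 2
Reachable nodes: 12 of 19 total.

12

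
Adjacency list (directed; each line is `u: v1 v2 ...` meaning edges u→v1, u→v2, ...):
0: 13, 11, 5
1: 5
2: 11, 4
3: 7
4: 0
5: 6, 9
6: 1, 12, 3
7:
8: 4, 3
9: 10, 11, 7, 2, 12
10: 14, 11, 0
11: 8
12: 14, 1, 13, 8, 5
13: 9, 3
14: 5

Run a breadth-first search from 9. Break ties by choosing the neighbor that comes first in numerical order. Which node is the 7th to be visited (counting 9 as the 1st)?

4

Visit 9; enqueue 2, 7, 10, 11, 12 → queue [2, 7, 10, 11, 12]
Visit 2; enqueue 4 → queue [7, 10, 11, 12, 4]
Visit 7 → queue [10, 11, 12, 4]
Visit 10; enqueue 0, 14 → queue [11, 12, 4, 0, 14]
Visit 11; enqueue 8 → queue [12, 4, 0, 14, 8]
Visit 12; enqueue 1, 5, 13 → queue [4, 0, 14, 8, 1, 5, 13]
Visit 4 → queue [0, 14, 8, 1, 5, 13]
Visit 0 → queue [14, 8, 1, 5, 13]
Visit 14 → queue [8, 1, 5, 13]
Visit 8; enqueue 3 → queue [1, 5, 13, 3]
Visit 1 → queue [5, 13, 3]
Visit 5; enqueue 6 → queue [13, 3, 6]
Visit 13 → queue [3, 6]
Visit 3 → queue [6]
Visit 6 → queue []

Visit order: 9, 2, 7, 10, 11, 12, 4, 0, 14, 8, 1, 5, 13, 3, 6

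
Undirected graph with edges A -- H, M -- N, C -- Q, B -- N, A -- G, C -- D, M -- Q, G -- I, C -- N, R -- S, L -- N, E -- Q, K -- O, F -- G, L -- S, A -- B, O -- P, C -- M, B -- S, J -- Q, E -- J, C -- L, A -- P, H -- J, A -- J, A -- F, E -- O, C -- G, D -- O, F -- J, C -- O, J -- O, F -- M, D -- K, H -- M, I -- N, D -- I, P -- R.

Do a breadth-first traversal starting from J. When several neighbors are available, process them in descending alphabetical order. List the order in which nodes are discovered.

J Q O H F E A M C P K D G B N L R I S

Visit J; enqueue Q, O, H, F, E, A → queue [Q, O, H, F, E, A]
Visit Q; enqueue M, C → queue [O, H, F, E, A, M, C]
Visit O; enqueue P, K, D → queue [H, F, E, A, M, C, P, K, D]
Visit H → queue [F, E, A, M, C, P, K, D]
Visit F; enqueue G → queue [E, A, M, C, P, K, D, G]
Visit E → queue [A, M, C, P, K, D, G]
Visit A; enqueue B → queue [M, C, P, K, D, G, B]
Visit M; enqueue N → queue [C, P, K, D, G, B, N]
Visit C; enqueue L → queue [P, K, D, G, B, N, L]
Visit P; enqueue R → queue [K, D, G, B, N, L, R]
Visit K → queue [D, G, B, N, L, R]
Visit D; enqueue I → queue [G, B, N, L, R, I]
Visit G → queue [B, N, L, R, I]
Visit B; enqueue S → queue [N, L, R, I, S]
Visit N → queue [L, R, I, S]
Visit L → queue [R, I, S]
Visit R → queue [I, S]
Visit I → queue [S]
Visit S → queue []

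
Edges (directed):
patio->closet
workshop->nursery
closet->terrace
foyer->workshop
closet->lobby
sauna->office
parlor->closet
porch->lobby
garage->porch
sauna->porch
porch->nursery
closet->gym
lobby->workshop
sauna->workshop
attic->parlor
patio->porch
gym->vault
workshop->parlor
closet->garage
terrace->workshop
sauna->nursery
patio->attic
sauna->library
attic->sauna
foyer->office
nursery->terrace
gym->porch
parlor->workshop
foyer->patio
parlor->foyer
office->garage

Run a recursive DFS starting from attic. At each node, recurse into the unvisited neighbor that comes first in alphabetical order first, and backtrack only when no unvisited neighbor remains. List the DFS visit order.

attic, parlor, closet, garage, porch, lobby, workshop, nursery, terrace, gym, vault, foyer, office, patio, sauna, library

Visit attic
attic → parlor
parlor → closet
closet → garage
garage → porch
porch → lobby
lobby → workshop
workshop → nursery
nursery → terrace
closet → gym
gym → vault
parlor → foyer
foyer → office
foyer → patio
attic → sauna
sauna → library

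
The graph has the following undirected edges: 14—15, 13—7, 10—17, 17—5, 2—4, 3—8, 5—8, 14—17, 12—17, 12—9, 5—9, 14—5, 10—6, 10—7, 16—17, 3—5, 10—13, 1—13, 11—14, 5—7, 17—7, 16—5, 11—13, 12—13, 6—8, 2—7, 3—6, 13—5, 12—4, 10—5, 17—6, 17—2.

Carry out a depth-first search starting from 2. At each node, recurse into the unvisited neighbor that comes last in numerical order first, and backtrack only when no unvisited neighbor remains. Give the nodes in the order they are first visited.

2 -> 17 -> 16 -> 5 -> 14 -> 15 -> 11 -> 13 -> 12 -> 9 -> 4 -> 10 -> 7 -> 6 -> 8 -> 3 -> 1

Visit 2
2 → 17
17 → 16
16 → 5
5 → 14
14 → 15
14 → 11
11 → 13
13 → 12
12 → 9
12 → 4
13 → 10
10 → 7
10 → 6
6 → 8
8 → 3
13 → 1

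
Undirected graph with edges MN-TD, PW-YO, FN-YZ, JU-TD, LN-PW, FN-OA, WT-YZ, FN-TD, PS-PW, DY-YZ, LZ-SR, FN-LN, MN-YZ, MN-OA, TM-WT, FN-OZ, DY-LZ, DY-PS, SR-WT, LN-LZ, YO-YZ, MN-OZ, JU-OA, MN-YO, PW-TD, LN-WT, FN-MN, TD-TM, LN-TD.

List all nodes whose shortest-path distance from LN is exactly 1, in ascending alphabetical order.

FN, LZ, PW, TD, WT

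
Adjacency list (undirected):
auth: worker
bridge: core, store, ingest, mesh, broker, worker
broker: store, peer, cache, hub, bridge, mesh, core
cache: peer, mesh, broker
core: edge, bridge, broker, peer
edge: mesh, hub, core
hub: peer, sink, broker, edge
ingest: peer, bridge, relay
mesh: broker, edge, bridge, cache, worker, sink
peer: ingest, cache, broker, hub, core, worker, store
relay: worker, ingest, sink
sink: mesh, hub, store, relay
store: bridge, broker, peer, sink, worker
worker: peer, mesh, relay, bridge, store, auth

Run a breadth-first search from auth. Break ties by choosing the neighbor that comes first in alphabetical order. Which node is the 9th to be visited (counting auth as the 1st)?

core

Visit auth; enqueue worker → queue [worker]
Visit worker; enqueue bridge, mesh, peer, relay, store → queue [bridge, mesh, peer, relay, store]
Visit bridge; enqueue broker, core, ingest → queue [mesh, peer, relay, store, broker, core, ingest]
Visit mesh; enqueue cache, edge, sink → queue [peer, relay, store, broker, core, ingest, cache, edge, sink]
Visit peer; enqueue hub → queue [relay, store, broker, core, ingest, cache, edge, sink, hub]
Visit relay → queue [store, broker, core, ingest, cache, edge, sink, hub]
Visit store → queue [broker, core, ingest, cache, edge, sink, hub]
Visit broker → queue [core, ingest, cache, edge, sink, hub]
Visit core → queue [ingest, cache, edge, sink, hub]
Visit ingest → queue [cache, edge, sink, hub]
Visit cache → queue [edge, sink, hub]
Visit edge → queue [sink, hub]
Visit sink → queue [hub]
Visit hub → queue []

Visit order: auth, worker, bridge, mesh, peer, relay, store, broker, core, ingest, cache, edge, sink, hub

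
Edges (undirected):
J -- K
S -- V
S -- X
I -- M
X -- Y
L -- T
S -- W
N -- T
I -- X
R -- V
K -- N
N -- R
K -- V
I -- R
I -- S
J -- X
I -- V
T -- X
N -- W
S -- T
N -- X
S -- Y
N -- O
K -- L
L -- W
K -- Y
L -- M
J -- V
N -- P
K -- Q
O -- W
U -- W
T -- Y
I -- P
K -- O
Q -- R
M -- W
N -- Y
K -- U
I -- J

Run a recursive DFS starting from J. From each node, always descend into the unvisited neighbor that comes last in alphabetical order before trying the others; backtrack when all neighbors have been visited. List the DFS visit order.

Visit J
J → X
X → Y
Y → T
T → S
S → W
W → U
U → K
K → V
V → R
R → Q
R → N
N → P
P → I
I → M
M → L
N → O

J, X, Y, T, S, W, U, K, V, R, Q, N, P, I, M, L, O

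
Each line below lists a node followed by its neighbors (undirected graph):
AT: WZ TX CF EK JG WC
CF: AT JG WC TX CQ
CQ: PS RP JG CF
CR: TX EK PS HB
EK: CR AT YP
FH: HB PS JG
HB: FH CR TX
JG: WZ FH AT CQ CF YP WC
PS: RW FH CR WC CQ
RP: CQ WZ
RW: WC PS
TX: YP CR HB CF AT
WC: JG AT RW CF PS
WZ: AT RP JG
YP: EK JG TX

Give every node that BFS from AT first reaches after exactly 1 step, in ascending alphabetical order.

CF, EK, JG, TX, WC, WZ

Level 0: AT
Level 1: CF, EK, JG, TX, WC, WZ
Level 2: CQ, CR, FH, HB, PS, RP, RW, YP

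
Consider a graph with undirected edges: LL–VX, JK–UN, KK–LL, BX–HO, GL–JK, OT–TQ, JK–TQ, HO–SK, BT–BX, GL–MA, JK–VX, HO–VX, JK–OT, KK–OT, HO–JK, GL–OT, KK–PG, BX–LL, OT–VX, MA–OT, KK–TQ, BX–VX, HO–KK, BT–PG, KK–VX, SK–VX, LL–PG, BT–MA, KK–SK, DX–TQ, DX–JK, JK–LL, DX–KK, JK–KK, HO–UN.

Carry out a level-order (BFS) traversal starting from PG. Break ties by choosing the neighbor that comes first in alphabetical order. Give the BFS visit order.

PG BT KK LL BX MA DX HO JK OT SK TQ VX GL UN

Visit PG; enqueue BT, KK, LL → queue [BT, KK, LL]
Visit BT; enqueue BX, MA → queue [KK, LL, BX, MA]
Visit KK; enqueue DX, HO, JK, OT, SK, TQ, VX → queue [LL, BX, MA, DX, HO, JK, OT, SK, TQ, VX]
Visit LL → queue [BX, MA, DX, HO, JK, OT, SK, TQ, VX]
Visit BX → queue [MA, DX, HO, JK, OT, SK, TQ, VX]
Visit MA; enqueue GL → queue [DX, HO, JK, OT, SK, TQ, VX, GL]
Visit DX → queue [HO, JK, OT, SK, TQ, VX, GL]
Visit HO; enqueue UN → queue [JK, OT, SK, TQ, VX, GL, UN]
Visit JK → queue [OT, SK, TQ, VX, GL, UN]
Visit OT → queue [SK, TQ, VX, GL, UN]
Visit SK → queue [TQ, VX, GL, UN]
Visit TQ → queue [VX, GL, UN]
Visit VX → queue [GL, UN]
Visit GL → queue [UN]
Visit UN → queue []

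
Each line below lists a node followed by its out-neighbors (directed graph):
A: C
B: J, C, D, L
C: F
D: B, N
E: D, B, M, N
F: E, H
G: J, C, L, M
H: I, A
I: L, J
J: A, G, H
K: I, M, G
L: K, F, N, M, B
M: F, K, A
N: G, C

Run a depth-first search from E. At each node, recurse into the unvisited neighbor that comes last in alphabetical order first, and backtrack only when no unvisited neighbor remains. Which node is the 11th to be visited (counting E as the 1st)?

C

Visit E
E → N
N → G
G → M
M → K
K → I
I → L
L → F
F → H
H → A
A → C
L → B
B → J
B → D

Visit order: E, N, G, M, K, I, L, F, H, A, C, B, J, D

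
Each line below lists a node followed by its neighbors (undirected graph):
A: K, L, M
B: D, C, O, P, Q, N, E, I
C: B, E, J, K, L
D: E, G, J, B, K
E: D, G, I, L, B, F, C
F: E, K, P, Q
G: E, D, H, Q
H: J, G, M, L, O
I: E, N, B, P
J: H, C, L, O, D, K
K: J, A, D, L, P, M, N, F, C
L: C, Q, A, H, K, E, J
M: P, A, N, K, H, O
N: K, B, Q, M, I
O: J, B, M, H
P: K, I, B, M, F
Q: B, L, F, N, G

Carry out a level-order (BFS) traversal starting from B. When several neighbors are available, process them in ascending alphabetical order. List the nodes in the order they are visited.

B → C → D → E → I → N → O → P → Q → J → K → L → G → F → M → H → A

Visit B; enqueue C, D, E, I, N, O, P, Q → queue [C, D, E, I, N, O, P, Q]
Visit C; enqueue J, K, L → queue [D, E, I, N, O, P, Q, J, K, L]
Visit D; enqueue G → queue [E, I, N, O, P, Q, J, K, L, G]
Visit E; enqueue F → queue [I, N, O, P, Q, J, K, L, G, F]
Visit I → queue [N, O, P, Q, J, K, L, G, F]
Visit N; enqueue M → queue [O, P, Q, J, K, L, G, F, M]
Visit O; enqueue H → queue [P, Q, J, K, L, G, F, M, H]
Visit P → queue [Q, J, K, L, G, F, M, H]
Visit Q → queue [J, K, L, G, F, M, H]
Visit J → queue [K, L, G, F, M, H]
Visit K; enqueue A → queue [L, G, F, M, H, A]
Visit L → queue [G, F, M, H, A]
Visit G → queue [F, M, H, A]
Visit F → queue [M, H, A]
Visit M → queue [H, A]
Visit H → queue [A]
Visit A → queue []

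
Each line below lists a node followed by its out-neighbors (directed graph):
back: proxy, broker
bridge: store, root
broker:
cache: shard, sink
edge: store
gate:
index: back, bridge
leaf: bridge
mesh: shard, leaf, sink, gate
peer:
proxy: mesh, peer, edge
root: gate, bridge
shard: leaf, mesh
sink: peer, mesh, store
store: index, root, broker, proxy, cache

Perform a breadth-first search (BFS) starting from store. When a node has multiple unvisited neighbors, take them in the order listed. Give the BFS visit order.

store, index, root, broker, proxy, cache, back, bridge, gate, mesh, peer, edge, shard, sink, leaf

Visit store; enqueue index, root, broker, proxy, cache → queue [index, root, broker, proxy, cache]
Visit index; enqueue back, bridge → queue [root, broker, proxy, cache, back, bridge]
Visit root; enqueue gate → queue [broker, proxy, cache, back, bridge, gate]
Visit broker → queue [proxy, cache, back, bridge, gate]
Visit proxy; enqueue mesh, peer, edge → queue [cache, back, bridge, gate, mesh, peer, edge]
Visit cache; enqueue shard, sink → queue [back, bridge, gate, mesh, peer, edge, shard, sink]
Visit back → queue [bridge, gate, mesh, peer, edge, shard, sink]
Visit bridge → queue [gate, mesh, peer, edge, shard, sink]
Visit gate → queue [mesh, peer, edge, shard, sink]
Visit mesh; enqueue leaf → queue [peer, edge, shard, sink, leaf]
Visit peer → queue [edge, shard, sink, leaf]
Visit edge → queue [shard, sink, leaf]
Visit shard → queue [sink, leaf]
Visit sink → queue [leaf]
Visit leaf → queue []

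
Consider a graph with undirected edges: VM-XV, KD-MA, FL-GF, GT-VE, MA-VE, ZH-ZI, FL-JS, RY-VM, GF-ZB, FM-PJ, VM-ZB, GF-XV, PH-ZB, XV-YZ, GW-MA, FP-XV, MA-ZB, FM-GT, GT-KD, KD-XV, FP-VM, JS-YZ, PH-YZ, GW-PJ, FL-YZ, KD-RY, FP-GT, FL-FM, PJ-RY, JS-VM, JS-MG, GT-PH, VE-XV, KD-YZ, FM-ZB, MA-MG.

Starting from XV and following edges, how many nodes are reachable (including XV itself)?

BFS from XV visits: XV, FP, GF, KD, VE, VM, YZ, GT, FL, ZB, MA, RY, JS, PH, FM, GW, MG, PJ
Reachable nodes: 18 of 20 total.

18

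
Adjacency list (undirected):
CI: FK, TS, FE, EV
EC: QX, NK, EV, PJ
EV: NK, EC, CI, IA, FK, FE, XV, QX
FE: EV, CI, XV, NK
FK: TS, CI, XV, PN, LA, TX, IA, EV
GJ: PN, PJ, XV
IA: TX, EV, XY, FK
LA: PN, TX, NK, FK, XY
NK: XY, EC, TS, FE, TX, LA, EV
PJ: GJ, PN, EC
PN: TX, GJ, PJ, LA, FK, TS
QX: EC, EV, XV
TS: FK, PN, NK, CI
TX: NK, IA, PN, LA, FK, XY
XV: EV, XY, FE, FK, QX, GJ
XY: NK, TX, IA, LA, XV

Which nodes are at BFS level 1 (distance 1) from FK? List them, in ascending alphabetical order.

CI, EV, IA, LA, PN, TS, TX, XV

Level 0: FK
Level 1: CI, EV, IA, LA, PN, TS, TX, XV
Level 2: EC, FE, GJ, NK, PJ, QX, XY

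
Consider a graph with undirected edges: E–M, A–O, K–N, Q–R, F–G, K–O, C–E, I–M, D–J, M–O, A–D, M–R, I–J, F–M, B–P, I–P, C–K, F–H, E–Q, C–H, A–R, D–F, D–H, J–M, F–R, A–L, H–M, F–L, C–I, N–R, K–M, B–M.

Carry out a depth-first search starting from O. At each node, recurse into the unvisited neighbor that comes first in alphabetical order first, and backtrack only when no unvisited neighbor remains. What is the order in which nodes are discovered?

O → A → D → F → G → H → C → E → M → B → P → I → J → K → N → R → Q → L

Visit O
O → A
A → D
D → F
F → G
F → H
H → C
C → E
E → M
M → B
B → P
P → I
I → J
M → K
K → N
N → R
R → Q
F → L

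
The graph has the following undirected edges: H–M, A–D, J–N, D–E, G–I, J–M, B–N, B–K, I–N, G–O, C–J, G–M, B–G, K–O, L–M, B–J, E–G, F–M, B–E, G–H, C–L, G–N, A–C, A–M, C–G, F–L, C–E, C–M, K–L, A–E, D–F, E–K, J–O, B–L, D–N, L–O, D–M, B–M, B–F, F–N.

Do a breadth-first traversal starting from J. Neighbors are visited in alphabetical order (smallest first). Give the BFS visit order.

J, B, C, M, N, O, E, F, G, K, L, A, D, H, I

Visit J; enqueue B, C, M, N, O → queue [B, C, M, N, O]
Visit B; enqueue E, F, G, K, L → queue [C, M, N, O, E, F, G, K, L]
Visit C; enqueue A → queue [M, N, O, E, F, G, K, L, A]
Visit M; enqueue D, H → queue [N, O, E, F, G, K, L, A, D, H]
Visit N; enqueue I → queue [O, E, F, G, K, L, A, D, H, I]
Visit O → queue [E, F, G, K, L, A, D, H, I]
Visit E → queue [F, G, K, L, A, D, H, I]
Visit F → queue [G, K, L, A, D, H, I]
Visit G → queue [K, L, A, D, H, I]
Visit K → queue [L, A, D, H, I]
Visit L → queue [A, D, H, I]
Visit A → queue [D, H, I]
Visit D → queue [H, I]
Visit H → queue [I]
Visit I → queue []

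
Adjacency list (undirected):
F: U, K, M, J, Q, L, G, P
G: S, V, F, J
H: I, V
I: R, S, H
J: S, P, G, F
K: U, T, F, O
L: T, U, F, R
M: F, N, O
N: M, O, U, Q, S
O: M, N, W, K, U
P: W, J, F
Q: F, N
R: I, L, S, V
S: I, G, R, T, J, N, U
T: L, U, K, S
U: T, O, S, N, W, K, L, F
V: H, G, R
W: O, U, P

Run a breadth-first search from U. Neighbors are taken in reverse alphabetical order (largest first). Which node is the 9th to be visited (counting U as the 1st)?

Visit U; enqueue W, T, S, O, N, L, K, F → queue [W, T, S, O, N, L, K, F]
Visit W; enqueue P → queue [T, S, O, N, L, K, F, P]
Visit T → queue [S, O, N, L, K, F, P]
Visit S; enqueue R, J, I, G → queue [O, N, L, K, F, P, R, J, I, G]
Visit O; enqueue M → queue [N, L, K, F, P, R, J, I, G, M]
Visit N; enqueue Q → queue [L, K, F, P, R, J, I, G, M, Q]
Visit L → queue [K, F, P, R, J, I, G, M, Q]
Visit K → queue [F, P, R, J, I, G, M, Q]
Visit F → queue [P, R, J, I, G, M, Q]
Visit P → queue [R, J, I, G, M, Q]
Visit R; enqueue V → queue [J, I, G, M, Q, V]
Visit J → queue [I, G, M, Q, V]
Visit I; enqueue H → queue [G, M, Q, V, H]
Visit G → queue [M, Q, V, H]
Visit M → queue [Q, V, H]
Visit Q → queue [V, H]
Visit V → queue [H]
Visit H → queue []

Visit order: U, W, T, S, O, N, L, K, F, P, R, J, I, G, M, Q, V, H

F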